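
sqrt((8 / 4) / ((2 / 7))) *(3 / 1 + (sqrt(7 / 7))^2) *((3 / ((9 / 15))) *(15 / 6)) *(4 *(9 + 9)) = 3600 *sqrt(7) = 9524.70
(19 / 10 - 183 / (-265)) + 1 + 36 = 20983 / 530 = 39.59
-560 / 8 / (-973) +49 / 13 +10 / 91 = 49977 / 12649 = 3.95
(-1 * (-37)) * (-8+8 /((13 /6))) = -159.38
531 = 531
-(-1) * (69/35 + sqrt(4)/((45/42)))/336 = 403/35280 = 0.01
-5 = -5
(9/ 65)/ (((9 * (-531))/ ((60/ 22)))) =-2/ 25311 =-0.00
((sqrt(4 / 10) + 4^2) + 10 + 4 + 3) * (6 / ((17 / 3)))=18 * sqrt(10) / 85 + 594 / 17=35.61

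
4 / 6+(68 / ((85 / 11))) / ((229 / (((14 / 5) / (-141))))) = 179178 / 269075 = 0.67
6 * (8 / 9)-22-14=-92 / 3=-30.67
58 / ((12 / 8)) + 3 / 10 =1169 / 30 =38.97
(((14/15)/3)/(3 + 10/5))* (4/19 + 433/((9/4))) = 461216/38475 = 11.99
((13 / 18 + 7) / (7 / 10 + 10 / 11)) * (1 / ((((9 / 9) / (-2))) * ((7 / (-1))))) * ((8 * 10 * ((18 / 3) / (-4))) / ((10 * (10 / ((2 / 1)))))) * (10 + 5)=-61160 / 1239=-49.36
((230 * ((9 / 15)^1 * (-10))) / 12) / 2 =-115 / 2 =-57.50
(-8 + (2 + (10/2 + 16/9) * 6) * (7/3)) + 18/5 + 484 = 26062/45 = 579.16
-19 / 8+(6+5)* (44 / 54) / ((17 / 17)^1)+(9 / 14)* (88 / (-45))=5.33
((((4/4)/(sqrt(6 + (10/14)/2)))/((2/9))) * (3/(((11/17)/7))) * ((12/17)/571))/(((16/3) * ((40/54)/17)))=780759 * sqrt(1246)/89441440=0.31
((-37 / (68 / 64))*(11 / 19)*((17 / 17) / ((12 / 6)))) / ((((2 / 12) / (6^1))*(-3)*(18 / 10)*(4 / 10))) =162800 / 969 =168.01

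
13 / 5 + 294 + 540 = 4183 / 5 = 836.60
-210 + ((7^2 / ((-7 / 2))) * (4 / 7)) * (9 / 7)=-1542 / 7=-220.29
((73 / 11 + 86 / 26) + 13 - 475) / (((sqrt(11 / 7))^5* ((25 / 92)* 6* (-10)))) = 24284596* sqrt(77) / 23791625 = 8.96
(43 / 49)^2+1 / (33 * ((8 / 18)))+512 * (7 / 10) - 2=188700403 / 528220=357.24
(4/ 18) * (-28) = -56/ 9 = -6.22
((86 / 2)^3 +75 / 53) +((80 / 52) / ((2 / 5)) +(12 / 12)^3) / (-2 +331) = 2574721483 / 32383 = 79508.43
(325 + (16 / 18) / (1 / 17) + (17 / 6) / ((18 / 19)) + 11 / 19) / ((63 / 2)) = 705233 / 64638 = 10.91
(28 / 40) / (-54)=-7 / 540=-0.01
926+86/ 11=10272/ 11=933.82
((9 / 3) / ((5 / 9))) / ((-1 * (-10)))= 27 / 50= 0.54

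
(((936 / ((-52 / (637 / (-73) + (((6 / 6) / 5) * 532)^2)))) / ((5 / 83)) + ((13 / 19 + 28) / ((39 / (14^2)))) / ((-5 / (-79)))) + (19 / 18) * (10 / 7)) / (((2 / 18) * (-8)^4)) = -479630074141193 / 64623104000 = -7421.96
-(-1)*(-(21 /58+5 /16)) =-313 /464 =-0.67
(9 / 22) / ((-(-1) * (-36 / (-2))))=0.02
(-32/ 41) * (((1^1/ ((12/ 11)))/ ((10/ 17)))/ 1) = -748/ 615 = -1.22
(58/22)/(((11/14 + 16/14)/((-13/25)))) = -5278/7425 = -0.71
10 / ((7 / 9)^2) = 810 / 49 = 16.53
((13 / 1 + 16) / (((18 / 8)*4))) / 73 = 29 / 657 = 0.04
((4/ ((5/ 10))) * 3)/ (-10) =-12/ 5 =-2.40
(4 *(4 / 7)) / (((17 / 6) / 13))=1248 / 119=10.49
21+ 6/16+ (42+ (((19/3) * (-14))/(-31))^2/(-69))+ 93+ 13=808072207/4774248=169.26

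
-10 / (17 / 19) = -190 / 17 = -11.18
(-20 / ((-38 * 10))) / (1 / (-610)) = -610 / 19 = -32.11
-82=-82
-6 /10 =-3 /5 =-0.60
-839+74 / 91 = -838.19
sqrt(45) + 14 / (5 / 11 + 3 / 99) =3* sqrt(5) + 231 / 8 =35.58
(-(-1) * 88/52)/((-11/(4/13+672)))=-103.43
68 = 68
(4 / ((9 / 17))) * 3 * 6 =136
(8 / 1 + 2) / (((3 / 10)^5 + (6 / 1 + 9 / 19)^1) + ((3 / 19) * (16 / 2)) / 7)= 133000000 / 88532319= 1.50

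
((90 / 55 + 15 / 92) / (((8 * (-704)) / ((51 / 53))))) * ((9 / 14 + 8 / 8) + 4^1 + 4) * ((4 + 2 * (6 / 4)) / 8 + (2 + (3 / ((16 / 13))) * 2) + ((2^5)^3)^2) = -7692645419212185 / 2416623616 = -3183220.33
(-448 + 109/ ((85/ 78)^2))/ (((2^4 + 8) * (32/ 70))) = -4503877/ 138720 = -32.47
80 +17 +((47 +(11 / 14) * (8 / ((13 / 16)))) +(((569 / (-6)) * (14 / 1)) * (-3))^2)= 1443664107 / 91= 15864440.74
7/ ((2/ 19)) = 133/ 2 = 66.50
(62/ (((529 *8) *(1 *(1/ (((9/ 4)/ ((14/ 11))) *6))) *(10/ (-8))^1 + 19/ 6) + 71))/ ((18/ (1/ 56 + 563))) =-1040457/ 227780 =-4.57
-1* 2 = -2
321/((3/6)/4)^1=2568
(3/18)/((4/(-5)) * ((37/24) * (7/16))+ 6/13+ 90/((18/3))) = 1040/93113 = 0.01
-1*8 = -8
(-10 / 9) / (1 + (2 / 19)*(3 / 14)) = -665 / 612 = -1.09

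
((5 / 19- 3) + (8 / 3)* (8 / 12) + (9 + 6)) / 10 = 2401 / 1710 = 1.40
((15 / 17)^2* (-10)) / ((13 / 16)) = -36000 / 3757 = -9.58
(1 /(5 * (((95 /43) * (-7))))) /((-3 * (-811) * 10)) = -43 /80897250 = -0.00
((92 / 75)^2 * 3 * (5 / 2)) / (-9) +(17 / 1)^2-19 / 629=610784822 / 2122875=287.72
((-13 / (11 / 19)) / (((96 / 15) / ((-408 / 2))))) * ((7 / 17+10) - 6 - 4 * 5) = -981825 / 88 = -11157.10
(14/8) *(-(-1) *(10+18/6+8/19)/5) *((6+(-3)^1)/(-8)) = -1071/608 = -1.76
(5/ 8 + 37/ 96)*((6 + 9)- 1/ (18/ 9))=2813/ 192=14.65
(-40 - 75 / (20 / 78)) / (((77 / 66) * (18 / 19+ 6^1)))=-1805 / 44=-41.02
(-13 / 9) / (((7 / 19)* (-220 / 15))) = 0.27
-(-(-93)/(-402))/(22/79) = 2449/2948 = 0.83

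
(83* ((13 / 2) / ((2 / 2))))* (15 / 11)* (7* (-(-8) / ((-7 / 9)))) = -582660 / 11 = -52969.09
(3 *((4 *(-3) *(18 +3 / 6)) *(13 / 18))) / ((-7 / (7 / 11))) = 481 / 11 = 43.73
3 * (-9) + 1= -26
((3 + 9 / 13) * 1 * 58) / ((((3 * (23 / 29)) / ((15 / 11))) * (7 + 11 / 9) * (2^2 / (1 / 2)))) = 227070 / 121693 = 1.87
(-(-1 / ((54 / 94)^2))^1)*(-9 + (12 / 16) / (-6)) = -27.65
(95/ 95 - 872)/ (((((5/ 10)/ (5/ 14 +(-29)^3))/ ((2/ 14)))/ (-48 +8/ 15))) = -211745319032/ 735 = -288088869.43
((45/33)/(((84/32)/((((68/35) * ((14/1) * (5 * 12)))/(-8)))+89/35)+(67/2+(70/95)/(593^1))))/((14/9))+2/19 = 69784652578/538492157291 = 0.13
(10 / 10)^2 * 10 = 10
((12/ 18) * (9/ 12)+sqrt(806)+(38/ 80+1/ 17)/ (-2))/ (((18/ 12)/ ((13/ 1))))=4121/ 2040+26 * sqrt(806)/ 3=248.07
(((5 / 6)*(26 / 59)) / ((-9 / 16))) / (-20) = 52 / 1593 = 0.03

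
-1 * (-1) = 1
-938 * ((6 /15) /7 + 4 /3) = -19564 /15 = -1304.27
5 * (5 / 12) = 25 / 12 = 2.08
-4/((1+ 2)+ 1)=-1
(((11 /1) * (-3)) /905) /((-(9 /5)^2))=55 /4887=0.01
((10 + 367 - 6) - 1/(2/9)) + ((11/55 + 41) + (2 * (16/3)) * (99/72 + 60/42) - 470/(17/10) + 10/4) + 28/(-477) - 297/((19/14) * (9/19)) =-298.42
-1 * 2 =-2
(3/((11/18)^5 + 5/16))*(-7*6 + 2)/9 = -25194240/751541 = -33.52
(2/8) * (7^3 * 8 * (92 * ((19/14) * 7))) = 599564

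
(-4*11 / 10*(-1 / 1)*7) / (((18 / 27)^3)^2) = 56133 / 160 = 350.83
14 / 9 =1.56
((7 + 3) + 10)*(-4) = -80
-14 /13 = -1.08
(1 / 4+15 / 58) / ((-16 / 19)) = -1121 / 1856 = -0.60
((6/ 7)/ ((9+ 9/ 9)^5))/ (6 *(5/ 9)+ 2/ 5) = 9/ 3920000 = 0.00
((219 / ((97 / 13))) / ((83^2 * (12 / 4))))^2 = 900601 / 446535342289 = 0.00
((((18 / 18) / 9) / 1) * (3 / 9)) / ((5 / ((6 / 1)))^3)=8 / 125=0.06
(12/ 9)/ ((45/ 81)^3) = 972/ 125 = 7.78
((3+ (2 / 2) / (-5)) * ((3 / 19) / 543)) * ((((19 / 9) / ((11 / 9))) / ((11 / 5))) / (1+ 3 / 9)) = 21 / 43802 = 0.00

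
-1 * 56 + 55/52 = -2857/52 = -54.94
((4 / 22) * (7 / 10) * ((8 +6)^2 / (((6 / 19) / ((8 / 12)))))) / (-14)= -1862 / 495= -3.76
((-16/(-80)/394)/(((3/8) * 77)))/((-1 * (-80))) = 1/4550700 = 0.00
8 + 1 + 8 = 17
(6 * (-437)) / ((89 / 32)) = -83904 / 89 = -942.74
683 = 683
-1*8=-8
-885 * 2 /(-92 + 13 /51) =90270 /4679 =19.29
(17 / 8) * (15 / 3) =85 / 8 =10.62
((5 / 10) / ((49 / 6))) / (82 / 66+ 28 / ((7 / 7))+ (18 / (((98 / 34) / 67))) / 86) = 4257 / 2371538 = 0.00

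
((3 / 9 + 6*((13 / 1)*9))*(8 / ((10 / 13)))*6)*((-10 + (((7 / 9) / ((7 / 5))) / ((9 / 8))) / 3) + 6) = -168088.31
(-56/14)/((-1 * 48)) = 1/12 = 0.08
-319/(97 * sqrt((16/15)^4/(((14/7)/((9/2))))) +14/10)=-23925/12521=-1.91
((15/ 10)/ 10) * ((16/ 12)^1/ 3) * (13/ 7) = 13/ 105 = 0.12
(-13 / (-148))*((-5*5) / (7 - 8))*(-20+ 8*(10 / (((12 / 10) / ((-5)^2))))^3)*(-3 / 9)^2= 17650023.62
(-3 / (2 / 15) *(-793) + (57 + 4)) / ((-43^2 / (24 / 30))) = -71614 / 9245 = -7.75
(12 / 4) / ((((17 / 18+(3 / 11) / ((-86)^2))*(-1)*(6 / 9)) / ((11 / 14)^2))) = -199342539 / 67772194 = -2.94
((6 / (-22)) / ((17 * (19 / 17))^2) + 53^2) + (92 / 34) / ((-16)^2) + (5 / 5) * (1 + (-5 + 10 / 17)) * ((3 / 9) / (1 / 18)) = 24095477445 / 8640896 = 2788.54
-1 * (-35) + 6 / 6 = 36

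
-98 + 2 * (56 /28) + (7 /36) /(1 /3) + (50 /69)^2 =-1769027 /19044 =-92.89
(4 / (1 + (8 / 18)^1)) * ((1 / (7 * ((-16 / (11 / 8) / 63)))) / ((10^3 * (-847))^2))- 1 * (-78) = 2116226111999919 / 27131104000000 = 78.00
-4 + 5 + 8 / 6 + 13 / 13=3.33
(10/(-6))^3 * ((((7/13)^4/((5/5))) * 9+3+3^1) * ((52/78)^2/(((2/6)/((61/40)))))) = -63.60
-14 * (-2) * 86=2408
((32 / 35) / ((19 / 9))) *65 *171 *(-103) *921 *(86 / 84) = -467515839.67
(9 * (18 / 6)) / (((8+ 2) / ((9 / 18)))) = 27 / 20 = 1.35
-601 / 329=-1.83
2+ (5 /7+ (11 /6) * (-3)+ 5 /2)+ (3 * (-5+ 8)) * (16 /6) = 166 /7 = 23.71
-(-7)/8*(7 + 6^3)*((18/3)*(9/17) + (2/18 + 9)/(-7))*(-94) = -5261462/153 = -34388.64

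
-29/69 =-0.42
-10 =-10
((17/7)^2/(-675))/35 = -289/1157625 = -0.00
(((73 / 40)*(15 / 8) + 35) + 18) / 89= 3611 / 5696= 0.63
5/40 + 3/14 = 19/56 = 0.34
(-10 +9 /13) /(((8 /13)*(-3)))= 121 /24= 5.04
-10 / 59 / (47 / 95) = -950 / 2773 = -0.34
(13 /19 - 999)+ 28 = -18436 /19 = -970.32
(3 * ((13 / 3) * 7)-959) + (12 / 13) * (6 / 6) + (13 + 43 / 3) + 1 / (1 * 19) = -622211 / 741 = -839.69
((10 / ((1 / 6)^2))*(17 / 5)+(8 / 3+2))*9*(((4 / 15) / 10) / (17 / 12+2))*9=796176 / 1025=776.76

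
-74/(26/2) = -74/13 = -5.69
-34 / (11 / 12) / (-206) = 204 / 1133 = 0.18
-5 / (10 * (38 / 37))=-37 / 76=-0.49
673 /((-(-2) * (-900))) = -673 /1800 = -0.37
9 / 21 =3 / 7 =0.43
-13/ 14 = -0.93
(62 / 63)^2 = 0.97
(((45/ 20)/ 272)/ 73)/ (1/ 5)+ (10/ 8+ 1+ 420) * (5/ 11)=167684415/ 873664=191.93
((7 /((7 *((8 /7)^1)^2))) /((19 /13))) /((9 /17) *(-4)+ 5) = 221 /1216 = 0.18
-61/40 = -1.52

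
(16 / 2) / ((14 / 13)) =52 / 7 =7.43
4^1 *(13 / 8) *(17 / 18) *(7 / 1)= 1547 / 36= 42.97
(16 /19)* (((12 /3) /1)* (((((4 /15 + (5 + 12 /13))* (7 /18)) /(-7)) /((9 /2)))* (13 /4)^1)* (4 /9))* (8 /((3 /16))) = -9887744 /623295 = -15.86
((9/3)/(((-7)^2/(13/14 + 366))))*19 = 292809/686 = 426.84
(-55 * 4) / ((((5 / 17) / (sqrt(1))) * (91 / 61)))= -501.41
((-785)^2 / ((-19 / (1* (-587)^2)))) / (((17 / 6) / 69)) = -87905461258350 / 323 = -272153130830.80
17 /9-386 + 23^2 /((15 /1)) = -348.84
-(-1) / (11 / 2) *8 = 16 / 11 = 1.45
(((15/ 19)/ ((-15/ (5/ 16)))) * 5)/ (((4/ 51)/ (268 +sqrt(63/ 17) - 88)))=-57375/ 304 - 225 * sqrt(119)/ 1216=-190.75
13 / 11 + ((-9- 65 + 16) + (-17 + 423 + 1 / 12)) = 46103 / 132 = 349.27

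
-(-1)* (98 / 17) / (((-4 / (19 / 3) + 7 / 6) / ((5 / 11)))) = 55860 / 11407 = 4.90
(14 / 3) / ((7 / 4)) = 8 / 3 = 2.67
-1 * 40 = -40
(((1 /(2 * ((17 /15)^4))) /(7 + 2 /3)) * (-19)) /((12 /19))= -18275625 /15367864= -1.19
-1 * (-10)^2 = -100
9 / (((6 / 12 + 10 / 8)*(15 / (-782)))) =-9384 / 35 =-268.11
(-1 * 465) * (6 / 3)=-930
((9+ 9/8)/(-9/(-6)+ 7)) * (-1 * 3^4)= -96.49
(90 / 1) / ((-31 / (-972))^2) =88481.33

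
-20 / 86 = -10 / 43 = -0.23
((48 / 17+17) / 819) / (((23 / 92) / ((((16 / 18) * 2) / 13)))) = 21568 / 1628991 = 0.01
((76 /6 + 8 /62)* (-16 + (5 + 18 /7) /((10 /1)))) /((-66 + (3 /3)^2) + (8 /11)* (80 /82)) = 8180689 /2696535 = 3.03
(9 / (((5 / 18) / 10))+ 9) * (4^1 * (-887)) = -1181484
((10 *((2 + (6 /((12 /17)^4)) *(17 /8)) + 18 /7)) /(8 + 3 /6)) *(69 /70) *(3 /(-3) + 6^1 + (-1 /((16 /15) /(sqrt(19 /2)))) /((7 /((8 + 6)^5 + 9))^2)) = 1244729525 /3838464 - 360055859410555422725 *sqrt(38) /2006237184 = -1106316540562.57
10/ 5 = 2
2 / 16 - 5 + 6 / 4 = -27 / 8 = -3.38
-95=-95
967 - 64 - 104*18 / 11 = 8061 / 11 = 732.82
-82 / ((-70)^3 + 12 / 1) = 41 / 171494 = 0.00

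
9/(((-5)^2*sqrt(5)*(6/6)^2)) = 9*sqrt(5)/125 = 0.16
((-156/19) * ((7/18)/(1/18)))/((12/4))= -364/19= -19.16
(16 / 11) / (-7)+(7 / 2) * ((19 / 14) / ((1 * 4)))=1207 / 1232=0.98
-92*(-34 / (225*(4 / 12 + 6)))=3128 / 1425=2.20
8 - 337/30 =-97/30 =-3.23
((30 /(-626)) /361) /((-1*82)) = 15 /9265426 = 0.00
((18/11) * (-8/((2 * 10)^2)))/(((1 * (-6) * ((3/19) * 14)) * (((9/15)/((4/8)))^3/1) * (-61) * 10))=-19/8116416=-0.00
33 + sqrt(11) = 36.32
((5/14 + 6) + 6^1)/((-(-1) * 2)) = 173/28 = 6.18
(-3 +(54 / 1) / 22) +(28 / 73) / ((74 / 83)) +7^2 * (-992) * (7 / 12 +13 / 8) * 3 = -9567777332 / 29711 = -322028.12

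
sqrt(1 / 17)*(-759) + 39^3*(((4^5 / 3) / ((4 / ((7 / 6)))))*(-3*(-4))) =70866432-759*sqrt(17) / 17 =70866247.92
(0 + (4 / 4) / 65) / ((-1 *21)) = -1 / 1365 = -0.00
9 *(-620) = -5580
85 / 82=1.04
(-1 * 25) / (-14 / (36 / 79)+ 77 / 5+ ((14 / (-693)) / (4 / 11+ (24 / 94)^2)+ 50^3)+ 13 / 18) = -1172250 / 5860563197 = -0.00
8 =8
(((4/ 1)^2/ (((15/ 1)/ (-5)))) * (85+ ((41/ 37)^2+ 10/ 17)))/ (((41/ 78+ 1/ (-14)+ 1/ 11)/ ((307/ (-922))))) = 4967241511232/ 17563132361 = 282.82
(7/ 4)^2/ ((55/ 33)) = 147/ 80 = 1.84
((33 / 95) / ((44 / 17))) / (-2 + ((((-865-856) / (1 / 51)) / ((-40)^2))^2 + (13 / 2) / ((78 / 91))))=19584000 / 439928381137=0.00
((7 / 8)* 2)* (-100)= -175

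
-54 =-54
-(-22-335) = 357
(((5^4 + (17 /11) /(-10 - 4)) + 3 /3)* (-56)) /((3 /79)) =-10152764 /11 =-922978.55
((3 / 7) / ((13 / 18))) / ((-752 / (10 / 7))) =-135 / 119756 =-0.00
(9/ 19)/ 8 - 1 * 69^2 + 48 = -716367/ 152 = -4712.94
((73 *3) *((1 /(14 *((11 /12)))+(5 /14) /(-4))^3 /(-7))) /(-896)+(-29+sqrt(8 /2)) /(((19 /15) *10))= -173104795713 /81209655296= -2.13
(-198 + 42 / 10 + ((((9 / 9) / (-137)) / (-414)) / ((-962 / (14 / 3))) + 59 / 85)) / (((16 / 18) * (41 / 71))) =-95380592817401 / 253534753680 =-376.20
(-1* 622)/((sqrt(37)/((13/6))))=-4043* sqrt(37)/111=-221.56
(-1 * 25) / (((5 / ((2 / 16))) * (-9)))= 5 / 72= 0.07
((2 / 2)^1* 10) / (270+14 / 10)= 50 / 1357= 0.04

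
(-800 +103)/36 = -697/36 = -19.36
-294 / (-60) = 49 / 10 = 4.90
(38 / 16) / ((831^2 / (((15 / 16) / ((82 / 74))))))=3515 / 1208021376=0.00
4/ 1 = 4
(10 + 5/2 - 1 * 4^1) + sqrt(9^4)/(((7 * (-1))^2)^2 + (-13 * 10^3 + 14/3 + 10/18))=809695/95344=8.49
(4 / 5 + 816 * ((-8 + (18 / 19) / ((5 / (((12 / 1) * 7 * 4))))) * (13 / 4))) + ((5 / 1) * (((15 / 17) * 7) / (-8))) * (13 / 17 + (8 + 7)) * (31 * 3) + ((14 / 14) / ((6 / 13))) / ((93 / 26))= 2174818557139 / 15319890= 141960.46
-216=-216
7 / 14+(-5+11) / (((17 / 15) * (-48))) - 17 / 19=-1305 / 2584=-0.51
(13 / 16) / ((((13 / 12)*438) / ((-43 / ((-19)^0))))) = -43 / 584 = -0.07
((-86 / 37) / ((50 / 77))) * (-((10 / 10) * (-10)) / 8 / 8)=-3311 / 5920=-0.56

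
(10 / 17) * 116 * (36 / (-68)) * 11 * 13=-1492920 / 289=-5165.81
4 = 4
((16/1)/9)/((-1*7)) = -16/63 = -0.25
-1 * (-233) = 233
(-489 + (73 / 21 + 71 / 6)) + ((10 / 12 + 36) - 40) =-3338 / 7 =-476.86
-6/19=-0.32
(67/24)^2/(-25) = -4489/14400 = -0.31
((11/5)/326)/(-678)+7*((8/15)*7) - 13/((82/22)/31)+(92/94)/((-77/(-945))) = -69.98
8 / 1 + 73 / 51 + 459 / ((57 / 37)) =297850 / 969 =307.38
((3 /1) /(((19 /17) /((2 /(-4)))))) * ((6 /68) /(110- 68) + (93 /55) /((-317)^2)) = -16713489 /5880616280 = -0.00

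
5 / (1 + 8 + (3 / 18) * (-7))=30 / 47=0.64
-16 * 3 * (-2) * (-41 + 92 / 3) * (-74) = 73408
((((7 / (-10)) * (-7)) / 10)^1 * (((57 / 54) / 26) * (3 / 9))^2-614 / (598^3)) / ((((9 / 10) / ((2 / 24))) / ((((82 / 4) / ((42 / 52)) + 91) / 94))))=2708365619 / 271976122716480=0.00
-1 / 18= -0.06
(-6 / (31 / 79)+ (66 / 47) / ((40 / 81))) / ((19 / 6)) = -1088091 / 276830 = -3.93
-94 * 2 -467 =-655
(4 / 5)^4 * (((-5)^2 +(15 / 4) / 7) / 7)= 1.49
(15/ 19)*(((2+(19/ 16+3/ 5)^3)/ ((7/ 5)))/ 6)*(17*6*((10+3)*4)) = 2617661241/ 680960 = 3844.07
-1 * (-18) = 18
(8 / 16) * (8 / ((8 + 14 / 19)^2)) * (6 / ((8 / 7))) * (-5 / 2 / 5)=-7581 / 55112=-0.14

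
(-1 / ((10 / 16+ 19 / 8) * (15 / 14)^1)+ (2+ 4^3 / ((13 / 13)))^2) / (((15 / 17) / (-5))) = -3332102 / 135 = -24682.24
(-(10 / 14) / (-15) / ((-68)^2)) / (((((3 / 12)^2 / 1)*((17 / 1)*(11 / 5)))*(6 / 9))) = 5 / 756602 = 0.00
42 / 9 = 14 / 3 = 4.67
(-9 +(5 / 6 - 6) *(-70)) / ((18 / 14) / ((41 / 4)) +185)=303646 / 159393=1.91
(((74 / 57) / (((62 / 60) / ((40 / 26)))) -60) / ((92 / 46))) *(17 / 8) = -1889635 / 30628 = -61.70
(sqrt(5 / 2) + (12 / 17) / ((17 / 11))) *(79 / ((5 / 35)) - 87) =61512 / 289 + 233 *sqrt(10) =949.65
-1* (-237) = 237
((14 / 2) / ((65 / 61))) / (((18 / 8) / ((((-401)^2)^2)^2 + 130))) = 1141938847206385129529348 / 585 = 1952032217446812187229.66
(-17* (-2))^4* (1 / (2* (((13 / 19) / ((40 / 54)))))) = 253903840 / 351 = 723372.76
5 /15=0.33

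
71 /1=71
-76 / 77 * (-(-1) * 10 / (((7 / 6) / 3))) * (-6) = 82080 / 539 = 152.28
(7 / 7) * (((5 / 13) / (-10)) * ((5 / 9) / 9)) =-5 / 2106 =-0.00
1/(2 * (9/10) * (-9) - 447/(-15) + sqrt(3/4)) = 0.07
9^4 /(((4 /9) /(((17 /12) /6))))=111537 /32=3485.53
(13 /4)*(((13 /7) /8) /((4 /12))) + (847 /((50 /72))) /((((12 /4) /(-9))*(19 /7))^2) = 3016697403 /2021600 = 1492.23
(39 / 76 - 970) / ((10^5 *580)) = -73681 / 4408000000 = -0.00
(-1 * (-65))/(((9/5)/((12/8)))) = 54.17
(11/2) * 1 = 11/2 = 5.50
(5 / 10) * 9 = 9 / 2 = 4.50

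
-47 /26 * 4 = -94 /13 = -7.23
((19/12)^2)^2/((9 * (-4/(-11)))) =1.92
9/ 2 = 4.50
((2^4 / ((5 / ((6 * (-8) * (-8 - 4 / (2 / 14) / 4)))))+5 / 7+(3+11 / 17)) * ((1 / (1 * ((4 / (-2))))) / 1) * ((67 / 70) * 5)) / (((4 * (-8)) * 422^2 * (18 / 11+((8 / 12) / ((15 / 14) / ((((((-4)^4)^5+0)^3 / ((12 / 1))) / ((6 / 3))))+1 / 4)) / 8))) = 70639404551802269459400708588971856883542813 / 143549195308306917782305680841362465723038804992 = 0.00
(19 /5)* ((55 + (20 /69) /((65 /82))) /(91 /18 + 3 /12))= 39.65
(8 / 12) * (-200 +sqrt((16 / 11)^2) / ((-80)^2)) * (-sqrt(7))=352.77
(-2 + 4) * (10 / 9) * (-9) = -20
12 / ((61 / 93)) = 1116 / 61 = 18.30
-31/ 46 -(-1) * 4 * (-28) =-5183/ 46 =-112.67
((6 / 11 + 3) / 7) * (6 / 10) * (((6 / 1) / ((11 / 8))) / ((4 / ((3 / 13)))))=324 / 4235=0.08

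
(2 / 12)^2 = 1 / 36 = 0.03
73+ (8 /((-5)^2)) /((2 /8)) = 1857 /25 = 74.28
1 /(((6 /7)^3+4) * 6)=343 /9528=0.04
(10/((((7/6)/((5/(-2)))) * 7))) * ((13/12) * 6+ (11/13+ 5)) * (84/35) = -57780/637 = -90.71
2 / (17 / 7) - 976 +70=-15388 / 17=-905.18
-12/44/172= -3/1892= -0.00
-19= -19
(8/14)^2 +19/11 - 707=-379966/539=-704.95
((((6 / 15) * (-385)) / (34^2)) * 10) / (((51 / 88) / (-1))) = 33880 / 14739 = 2.30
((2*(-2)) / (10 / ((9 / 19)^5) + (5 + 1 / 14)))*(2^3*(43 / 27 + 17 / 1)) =-491847552 / 350846339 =-1.40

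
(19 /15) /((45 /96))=608 /225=2.70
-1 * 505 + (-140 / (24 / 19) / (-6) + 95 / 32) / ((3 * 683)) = -504.99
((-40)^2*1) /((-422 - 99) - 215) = -50 /23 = -2.17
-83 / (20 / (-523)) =43409 / 20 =2170.45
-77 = -77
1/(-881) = -1/881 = -0.00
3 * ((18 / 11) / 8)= 27 / 44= 0.61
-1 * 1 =-1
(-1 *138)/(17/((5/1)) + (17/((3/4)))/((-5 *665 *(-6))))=-4129650/101779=-40.57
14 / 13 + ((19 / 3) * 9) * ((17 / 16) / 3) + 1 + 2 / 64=9275 / 416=22.30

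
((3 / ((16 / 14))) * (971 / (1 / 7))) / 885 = 47579 / 2360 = 20.16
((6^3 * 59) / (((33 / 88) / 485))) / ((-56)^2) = 257535 / 49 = 5255.82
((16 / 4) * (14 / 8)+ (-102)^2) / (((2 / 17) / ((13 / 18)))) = 2300831 / 36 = 63911.97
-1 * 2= -2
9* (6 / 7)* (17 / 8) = 459 / 28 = 16.39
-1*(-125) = 125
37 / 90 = 0.41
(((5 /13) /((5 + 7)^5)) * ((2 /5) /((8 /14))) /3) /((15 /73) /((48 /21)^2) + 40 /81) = 511 /755403480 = 0.00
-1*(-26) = 26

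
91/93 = 0.98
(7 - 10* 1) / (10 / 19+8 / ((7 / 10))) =-133 / 530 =-0.25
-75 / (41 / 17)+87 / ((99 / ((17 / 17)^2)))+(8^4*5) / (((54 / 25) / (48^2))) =29556695114 / 1353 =21845303.11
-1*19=-19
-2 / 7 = -0.29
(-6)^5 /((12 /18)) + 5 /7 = -81643 /7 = -11663.29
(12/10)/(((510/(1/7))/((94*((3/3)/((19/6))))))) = 564/56525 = 0.01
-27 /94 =-0.29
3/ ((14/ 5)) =15/ 14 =1.07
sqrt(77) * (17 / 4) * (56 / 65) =238 * sqrt(77) / 65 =32.13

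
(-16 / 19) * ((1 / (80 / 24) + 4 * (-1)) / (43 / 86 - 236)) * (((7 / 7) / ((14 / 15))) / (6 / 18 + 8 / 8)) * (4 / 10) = -444 / 104405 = -0.00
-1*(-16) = 16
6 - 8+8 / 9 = -10 / 9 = -1.11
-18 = -18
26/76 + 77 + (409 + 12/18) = 55519/114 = 487.01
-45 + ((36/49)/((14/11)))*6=-14247/343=-41.54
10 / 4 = 5 / 2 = 2.50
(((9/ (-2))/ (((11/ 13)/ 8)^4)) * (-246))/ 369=350957568/ 14641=23970.87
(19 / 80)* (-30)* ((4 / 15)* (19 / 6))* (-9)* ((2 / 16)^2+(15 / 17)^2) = 15908187 / 369920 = 43.00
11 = 11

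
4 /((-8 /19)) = -19 /2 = -9.50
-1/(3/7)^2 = -49/9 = -5.44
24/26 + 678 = 8826/13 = 678.92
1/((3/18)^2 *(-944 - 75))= -36/1019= -0.04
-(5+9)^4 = -38416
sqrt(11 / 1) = sqrt(11) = 3.32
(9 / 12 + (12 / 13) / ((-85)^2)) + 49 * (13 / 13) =18691123 / 375700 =49.75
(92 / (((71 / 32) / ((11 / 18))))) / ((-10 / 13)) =-105248 / 3195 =-32.94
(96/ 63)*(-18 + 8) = -320/ 21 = -15.24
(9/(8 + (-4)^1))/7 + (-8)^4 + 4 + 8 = 115033/28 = 4108.32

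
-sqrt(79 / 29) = -sqrt(2291) / 29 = -1.65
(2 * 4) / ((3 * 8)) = 1 / 3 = 0.33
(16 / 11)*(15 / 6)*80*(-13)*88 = -332800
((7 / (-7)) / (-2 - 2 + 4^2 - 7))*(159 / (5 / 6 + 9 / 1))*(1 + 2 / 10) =-3.88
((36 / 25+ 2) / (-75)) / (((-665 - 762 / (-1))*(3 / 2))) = -172 / 545625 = -0.00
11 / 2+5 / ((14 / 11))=66 / 7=9.43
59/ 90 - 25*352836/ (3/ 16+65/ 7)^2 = -98291.35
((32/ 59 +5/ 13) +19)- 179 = -122009/ 767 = -159.07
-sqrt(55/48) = -sqrt(165)/12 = -1.07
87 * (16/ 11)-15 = 1227/ 11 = 111.55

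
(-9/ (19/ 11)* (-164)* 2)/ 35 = 32472/ 665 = 48.83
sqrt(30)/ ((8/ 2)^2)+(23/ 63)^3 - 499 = -124761286/ 250047+sqrt(30)/ 16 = -498.61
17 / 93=0.18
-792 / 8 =-99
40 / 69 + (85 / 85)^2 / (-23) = 37 / 69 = 0.54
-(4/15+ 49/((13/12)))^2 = -78712384/38025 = -2070.02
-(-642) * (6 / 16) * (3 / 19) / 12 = 3.17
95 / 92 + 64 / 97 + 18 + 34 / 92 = 20.06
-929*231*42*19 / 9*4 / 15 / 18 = -38055556 / 135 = -281893.01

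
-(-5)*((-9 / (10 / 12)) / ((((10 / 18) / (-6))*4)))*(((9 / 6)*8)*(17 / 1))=148716 / 5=29743.20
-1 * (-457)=457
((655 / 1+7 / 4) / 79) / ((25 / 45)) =23643 / 1580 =14.96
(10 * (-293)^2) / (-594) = -429245 / 297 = -1445.27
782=782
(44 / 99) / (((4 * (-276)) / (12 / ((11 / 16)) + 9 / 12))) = -89 / 12144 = -0.01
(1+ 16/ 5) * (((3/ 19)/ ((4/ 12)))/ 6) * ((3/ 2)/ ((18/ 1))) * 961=20181/ 760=26.55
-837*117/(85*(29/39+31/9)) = -11457693/41650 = -275.09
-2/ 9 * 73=-16.22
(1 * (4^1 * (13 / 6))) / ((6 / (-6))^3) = -8.67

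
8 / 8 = 1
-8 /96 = -1 /12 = -0.08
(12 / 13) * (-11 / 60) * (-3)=33 / 65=0.51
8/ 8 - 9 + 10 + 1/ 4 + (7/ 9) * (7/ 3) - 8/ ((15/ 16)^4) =-1274027/ 202500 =-6.29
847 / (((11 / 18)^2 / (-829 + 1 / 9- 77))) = -2054556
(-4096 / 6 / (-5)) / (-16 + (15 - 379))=-512 / 1425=-0.36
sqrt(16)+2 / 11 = 46 / 11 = 4.18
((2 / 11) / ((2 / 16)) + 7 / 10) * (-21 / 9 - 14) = -3871 / 110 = -35.19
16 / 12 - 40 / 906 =1.29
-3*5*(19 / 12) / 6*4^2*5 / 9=-950 / 27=-35.19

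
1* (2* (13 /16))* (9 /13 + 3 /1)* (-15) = -90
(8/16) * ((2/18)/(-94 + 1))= -1/1674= -0.00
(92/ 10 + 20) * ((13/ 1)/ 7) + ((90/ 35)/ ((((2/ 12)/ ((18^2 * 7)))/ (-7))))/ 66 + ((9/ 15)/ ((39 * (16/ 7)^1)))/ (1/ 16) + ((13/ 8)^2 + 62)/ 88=-9369236769/ 2562560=-3656.20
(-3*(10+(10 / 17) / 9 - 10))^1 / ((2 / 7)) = -35 / 51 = -0.69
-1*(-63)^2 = -3969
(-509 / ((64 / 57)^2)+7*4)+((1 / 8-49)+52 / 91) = -12158331 / 28672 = -424.05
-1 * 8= -8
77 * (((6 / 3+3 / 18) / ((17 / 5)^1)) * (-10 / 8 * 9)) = -75075 / 136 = -552.02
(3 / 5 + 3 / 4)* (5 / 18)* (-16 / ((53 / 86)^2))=-44376 / 2809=-15.80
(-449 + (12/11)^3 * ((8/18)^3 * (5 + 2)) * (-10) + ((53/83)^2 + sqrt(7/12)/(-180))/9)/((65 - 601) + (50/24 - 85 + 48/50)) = 5 * sqrt(21)/30032694 + 11312292460000/15298752764097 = 0.74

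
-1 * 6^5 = -7776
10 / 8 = 5 / 4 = 1.25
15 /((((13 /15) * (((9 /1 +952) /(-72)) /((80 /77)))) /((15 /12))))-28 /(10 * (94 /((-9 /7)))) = -372042351 /226060835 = -1.65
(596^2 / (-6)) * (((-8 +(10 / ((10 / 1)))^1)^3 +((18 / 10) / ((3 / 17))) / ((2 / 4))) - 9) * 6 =588948128 / 5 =117789625.60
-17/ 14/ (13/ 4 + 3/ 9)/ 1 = -0.34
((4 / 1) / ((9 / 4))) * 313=5008 / 9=556.44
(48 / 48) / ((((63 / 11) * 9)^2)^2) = 14641 / 103355177121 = 0.00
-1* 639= -639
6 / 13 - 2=-20 / 13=-1.54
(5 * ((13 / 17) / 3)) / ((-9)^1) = -65 / 459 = -0.14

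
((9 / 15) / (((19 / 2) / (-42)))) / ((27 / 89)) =-2492 / 285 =-8.74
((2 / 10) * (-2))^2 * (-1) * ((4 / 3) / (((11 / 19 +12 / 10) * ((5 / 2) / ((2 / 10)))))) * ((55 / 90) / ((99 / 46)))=-13984 / 5133375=-0.00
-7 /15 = -0.47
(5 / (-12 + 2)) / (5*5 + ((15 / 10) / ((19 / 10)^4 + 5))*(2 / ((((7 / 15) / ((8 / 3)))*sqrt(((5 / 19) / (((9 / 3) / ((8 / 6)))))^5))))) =177029721001 / 575993193353950 - 73818729054*sqrt(95) / 287996596676975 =-0.00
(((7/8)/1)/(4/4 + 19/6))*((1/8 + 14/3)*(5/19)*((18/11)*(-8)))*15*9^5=-1283430015/418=-3070406.73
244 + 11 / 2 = 499 / 2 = 249.50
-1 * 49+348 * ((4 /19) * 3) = 3245 /19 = 170.79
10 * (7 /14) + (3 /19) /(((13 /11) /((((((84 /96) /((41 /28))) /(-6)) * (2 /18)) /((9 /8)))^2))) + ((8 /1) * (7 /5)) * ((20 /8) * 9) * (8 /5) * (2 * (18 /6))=99059107945321 /40862596905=2424.20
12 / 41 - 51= -2079 / 41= -50.71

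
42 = 42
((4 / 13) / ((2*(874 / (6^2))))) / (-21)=-12 / 39767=-0.00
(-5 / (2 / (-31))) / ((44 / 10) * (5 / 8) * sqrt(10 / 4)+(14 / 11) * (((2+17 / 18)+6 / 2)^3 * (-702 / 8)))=-41055454079640 / 12427547616730009 - 2406341520 * sqrt(10) / 12427547616730009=-0.00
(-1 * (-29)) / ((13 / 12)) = 348 / 13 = 26.77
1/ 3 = 0.33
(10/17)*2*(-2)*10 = -23.53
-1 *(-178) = 178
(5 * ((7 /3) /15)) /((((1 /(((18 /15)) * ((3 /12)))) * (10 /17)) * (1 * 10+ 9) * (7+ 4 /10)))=119 /42180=0.00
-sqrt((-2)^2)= -2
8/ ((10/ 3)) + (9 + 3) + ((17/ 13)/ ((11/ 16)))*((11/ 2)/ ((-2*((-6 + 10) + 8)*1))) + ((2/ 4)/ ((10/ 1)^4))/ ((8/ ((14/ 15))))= 13.96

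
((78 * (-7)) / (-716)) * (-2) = -273 / 179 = -1.53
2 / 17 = 0.12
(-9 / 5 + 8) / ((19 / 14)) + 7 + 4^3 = 7179 / 95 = 75.57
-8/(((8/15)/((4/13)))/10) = -600/13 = -46.15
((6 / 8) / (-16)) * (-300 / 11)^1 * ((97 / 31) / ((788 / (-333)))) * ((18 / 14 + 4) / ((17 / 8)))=-268905825 / 63952504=-4.20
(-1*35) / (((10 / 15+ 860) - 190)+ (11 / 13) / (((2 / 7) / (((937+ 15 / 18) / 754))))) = -274456 / 5287985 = -0.05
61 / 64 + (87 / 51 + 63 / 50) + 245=6770597 / 27200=248.92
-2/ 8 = -1/ 4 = -0.25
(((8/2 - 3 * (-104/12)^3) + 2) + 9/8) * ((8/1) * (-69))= -3245783/3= -1081927.67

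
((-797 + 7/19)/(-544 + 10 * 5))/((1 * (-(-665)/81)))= 613008/3120845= 0.20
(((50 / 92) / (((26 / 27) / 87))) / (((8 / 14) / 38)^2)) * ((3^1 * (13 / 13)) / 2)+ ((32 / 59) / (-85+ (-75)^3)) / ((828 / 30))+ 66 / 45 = 9698014431489717 / 29775185440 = 325707.94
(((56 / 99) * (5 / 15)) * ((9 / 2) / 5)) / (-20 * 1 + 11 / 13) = -364 / 41085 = -0.01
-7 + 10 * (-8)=-87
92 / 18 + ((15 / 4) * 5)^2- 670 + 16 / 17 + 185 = -311839 / 2448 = -127.39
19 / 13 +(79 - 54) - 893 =-11265 / 13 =-866.54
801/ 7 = 114.43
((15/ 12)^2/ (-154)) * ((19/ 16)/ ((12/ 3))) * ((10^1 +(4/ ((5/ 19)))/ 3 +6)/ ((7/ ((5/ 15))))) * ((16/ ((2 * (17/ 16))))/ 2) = -7505/ 659736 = -0.01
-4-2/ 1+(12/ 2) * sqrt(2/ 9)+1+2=-3+2 * sqrt(2)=-0.17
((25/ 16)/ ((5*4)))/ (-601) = -5/ 38464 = -0.00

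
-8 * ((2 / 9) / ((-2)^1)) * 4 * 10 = 320 / 9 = 35.56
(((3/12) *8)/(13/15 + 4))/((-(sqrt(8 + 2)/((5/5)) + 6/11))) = 990/42851 - 1815 *sqrt(10)/42851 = -0.11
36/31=1.16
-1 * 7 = -7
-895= -895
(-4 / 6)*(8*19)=-304 / 3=-101.33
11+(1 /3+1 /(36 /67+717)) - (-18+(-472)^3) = 1685094089289 /16025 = 105154077.33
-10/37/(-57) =10/2109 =0.00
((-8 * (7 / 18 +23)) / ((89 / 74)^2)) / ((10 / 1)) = -4610792 / 356445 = -12.94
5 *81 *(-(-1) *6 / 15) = 162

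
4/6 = 2/3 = 0.67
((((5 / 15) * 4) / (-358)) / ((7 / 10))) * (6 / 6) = -20 / 3759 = -0.01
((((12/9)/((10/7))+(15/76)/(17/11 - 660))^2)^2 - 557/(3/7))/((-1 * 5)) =6037706636070261595395993198959/23241457006510380109120800000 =259.78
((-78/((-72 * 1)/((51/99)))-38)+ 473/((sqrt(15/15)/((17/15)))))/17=987277/33660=29.33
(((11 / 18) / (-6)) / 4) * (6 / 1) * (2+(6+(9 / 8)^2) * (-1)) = 3707 / 4608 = 0.80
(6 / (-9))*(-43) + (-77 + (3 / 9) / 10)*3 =-6067 / 30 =-202.23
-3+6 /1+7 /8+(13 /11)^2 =5103 /968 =5.27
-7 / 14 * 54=-27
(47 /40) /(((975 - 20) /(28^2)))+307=1470531 /4775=307.96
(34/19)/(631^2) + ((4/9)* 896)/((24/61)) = 206737933270/204256593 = 1012.15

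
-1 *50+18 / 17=-832 / 17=-48.94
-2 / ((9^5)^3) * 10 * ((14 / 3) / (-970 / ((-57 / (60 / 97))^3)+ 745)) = -3614034536 / 5939503720893111606342093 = -0.00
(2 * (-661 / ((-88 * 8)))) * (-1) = -661 / 352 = -1.88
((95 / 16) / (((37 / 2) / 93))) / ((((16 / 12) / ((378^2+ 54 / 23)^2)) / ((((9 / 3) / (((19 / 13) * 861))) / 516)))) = 16322003157080205 / 7729612576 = 2111619.83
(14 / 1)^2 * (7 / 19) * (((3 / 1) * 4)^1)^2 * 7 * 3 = 4148928 / 19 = 218364.63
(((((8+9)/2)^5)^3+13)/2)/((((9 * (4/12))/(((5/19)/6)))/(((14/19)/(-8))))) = -100184806802858462195/1703411712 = -58814205689.14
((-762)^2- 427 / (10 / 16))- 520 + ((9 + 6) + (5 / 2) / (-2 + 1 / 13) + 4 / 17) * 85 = 5806253 / 10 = 580625.30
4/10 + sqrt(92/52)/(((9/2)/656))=2/5 + 1312 * sqrt(299)/117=194.30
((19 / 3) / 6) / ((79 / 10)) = 95 / 711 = 0.13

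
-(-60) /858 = 10 /143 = 0.07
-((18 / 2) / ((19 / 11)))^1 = -99 / 19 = -5.21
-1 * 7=-7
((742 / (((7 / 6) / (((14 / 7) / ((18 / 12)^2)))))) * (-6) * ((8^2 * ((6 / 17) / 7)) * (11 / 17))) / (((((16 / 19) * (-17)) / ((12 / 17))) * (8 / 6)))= 153128448 / 584647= 261.92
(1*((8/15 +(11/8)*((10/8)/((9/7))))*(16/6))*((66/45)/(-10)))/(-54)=29623/2187000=0.01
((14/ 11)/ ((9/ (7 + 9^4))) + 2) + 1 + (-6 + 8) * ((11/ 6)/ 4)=369359/ 396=932.72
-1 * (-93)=93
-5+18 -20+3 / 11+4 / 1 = -30 / 11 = -2.73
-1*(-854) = 854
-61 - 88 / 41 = -2589 / 41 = -63.15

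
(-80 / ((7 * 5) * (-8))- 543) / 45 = -3799 / 315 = -12.06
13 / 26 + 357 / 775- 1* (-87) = 136339 / 1550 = 87.96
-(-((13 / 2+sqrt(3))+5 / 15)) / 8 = sqrt(3) / 8+41 / 48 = 1.07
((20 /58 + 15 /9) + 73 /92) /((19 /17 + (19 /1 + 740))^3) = 8484751 /1328473628829984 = 0.00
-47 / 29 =-1.62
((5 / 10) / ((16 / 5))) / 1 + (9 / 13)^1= 353 / 416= 0.85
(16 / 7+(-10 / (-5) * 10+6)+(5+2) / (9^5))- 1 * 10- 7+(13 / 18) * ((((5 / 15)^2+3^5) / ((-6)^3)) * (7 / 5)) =83890547 / 8266860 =10.15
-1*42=-42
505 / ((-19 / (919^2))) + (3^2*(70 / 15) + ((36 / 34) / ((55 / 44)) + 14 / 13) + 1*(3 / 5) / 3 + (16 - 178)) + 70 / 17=-471288540382 / 20995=-22447656.13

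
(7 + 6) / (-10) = -13 / 10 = -1.30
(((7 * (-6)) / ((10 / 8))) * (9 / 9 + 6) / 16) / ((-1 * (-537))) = -49 / 1790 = -0.03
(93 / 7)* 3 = 279 / 7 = 39.86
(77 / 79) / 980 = 11 / 11060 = 0.00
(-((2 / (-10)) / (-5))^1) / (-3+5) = -1 / 50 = -0.02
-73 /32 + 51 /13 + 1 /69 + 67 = 1970711 /28704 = 68.66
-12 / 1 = -12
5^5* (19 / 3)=59375 / 3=19791.67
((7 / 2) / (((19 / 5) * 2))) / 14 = 5 / 152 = 0.03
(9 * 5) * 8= 360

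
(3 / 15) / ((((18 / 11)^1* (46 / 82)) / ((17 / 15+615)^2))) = 19260984182 / 232875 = 82709.54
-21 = -21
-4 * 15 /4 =-15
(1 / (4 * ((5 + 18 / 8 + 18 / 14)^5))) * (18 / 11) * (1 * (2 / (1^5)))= 154893312 / 8577923917189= 0.00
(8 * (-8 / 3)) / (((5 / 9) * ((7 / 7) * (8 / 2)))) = -48 / 5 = -9.60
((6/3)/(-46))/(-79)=1/1817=0.00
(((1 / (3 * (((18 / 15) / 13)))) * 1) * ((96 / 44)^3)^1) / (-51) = -16640 / 22627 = -0.74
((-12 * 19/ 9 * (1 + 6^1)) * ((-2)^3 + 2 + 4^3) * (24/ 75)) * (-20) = 987392/ 15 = 65826.13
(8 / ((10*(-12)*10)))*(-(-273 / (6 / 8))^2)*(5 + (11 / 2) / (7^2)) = 112892 / 25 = 4515.68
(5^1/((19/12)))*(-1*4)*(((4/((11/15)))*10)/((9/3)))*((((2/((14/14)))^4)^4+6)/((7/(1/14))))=-1573008000/10241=-153599.06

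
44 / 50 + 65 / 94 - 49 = -111457 / 2350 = -47.43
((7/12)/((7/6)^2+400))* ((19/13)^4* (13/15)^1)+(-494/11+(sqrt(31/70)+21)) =-41733920978/1745944915+sqrt(2170)/70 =-23.24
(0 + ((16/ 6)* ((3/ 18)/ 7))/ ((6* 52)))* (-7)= -1/ 702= -0.00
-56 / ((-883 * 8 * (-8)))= -7 / 7064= -0.00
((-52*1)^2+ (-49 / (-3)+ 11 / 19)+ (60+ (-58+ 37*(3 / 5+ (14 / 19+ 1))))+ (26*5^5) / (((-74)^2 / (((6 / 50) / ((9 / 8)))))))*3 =1096737468 / 130055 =8432.87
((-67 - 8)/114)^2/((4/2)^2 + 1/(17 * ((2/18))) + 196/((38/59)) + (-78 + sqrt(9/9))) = 10625/5691336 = 0.00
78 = 78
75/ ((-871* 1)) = -75/ 871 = -0.09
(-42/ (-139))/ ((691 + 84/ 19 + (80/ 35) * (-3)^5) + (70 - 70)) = 5586/ 2588041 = 0.00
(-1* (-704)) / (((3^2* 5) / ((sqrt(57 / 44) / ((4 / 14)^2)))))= 392* sqrt(627) / 45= 218.13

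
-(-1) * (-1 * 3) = -3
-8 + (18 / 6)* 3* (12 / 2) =46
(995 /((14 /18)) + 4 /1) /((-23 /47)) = -422201 /161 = -2622.37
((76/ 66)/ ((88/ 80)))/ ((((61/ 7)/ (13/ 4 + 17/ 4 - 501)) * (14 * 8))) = -31255/ 59048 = -0.53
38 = 38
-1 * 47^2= -2209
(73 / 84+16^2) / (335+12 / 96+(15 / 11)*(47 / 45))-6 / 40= 7628051 / 12438860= 0.61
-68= -68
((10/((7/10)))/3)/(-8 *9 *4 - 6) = -50/3087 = -0.02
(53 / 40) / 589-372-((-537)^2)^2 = -1959171393357427 / 23560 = -83156680533.00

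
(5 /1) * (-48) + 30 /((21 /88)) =-800 /7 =-114.29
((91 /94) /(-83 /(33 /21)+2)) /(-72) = 77 /291024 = 0.00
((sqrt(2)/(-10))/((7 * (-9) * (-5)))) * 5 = -sqrt(2)/630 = -0.00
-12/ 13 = -0.92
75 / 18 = 25 / 6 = 4.17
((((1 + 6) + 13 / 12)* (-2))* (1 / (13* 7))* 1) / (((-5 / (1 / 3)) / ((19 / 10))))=1843 / 81900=0.02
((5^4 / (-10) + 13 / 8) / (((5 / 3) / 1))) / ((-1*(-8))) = -1461 / 320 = -4.57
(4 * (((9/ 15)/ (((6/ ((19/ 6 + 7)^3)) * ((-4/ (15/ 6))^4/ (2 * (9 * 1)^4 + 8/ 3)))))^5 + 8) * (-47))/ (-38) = 2555601619057132932599974591747187647165023338881215835402393/ 1251406407908908561211483851063296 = 2042183580734196123150535000.00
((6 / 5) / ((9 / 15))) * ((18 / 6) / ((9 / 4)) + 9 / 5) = 94 / 15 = 6.27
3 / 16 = 0.19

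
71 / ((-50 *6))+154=46129 / 300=153.76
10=10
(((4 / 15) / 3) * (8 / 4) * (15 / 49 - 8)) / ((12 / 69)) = -7.86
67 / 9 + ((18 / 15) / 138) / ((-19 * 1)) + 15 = 441361 / 19665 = 22.44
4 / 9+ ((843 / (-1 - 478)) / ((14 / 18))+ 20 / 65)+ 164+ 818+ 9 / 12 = 1539764771 / 1569204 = 981.24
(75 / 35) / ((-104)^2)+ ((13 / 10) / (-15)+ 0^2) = -491003 / 5678400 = -0.09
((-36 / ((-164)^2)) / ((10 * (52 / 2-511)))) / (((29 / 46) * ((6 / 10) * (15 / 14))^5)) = 3092488 / 775617308325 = 0.00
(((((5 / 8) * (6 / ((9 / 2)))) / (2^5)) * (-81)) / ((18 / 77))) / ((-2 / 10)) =5775 / 128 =45.12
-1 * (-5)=5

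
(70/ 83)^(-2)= 6889/ 4900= 1.41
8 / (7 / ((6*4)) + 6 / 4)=192 / 43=4.47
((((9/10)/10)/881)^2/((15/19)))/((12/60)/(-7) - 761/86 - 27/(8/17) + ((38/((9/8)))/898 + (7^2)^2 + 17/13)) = 8111778129/1433542683878098266250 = 0.00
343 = 343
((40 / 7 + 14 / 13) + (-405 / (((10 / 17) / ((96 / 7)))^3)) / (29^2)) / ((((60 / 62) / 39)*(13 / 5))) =-94487.32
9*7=63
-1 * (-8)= 8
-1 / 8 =-0.12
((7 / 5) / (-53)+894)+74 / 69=16365917 / 18285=895.05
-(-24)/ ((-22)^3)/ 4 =-3/ 5324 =-0.00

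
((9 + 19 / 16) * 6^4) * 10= 132030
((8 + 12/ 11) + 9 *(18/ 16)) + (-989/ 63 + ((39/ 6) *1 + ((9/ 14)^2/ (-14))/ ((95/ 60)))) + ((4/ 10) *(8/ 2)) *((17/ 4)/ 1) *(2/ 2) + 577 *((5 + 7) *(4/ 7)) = 102542038331/ 25807320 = 3973.37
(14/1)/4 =7/2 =3.50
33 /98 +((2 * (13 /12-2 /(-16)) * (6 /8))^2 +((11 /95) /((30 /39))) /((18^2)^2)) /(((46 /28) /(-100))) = -199.63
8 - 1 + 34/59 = 447/59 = 7.58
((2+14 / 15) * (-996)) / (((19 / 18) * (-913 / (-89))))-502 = -73322 / 95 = -771.81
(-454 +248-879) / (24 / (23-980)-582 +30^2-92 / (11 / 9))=-346115 / 77422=-4.47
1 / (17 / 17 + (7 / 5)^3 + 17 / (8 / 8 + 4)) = 125 / 893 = 0.14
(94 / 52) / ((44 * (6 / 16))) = 47 / 429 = 0.11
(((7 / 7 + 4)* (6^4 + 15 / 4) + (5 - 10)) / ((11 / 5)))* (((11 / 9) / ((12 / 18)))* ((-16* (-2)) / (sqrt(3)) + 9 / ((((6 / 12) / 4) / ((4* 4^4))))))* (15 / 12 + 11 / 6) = 4805375* sqrt(3) / 27 + 1230176000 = 1230484264.95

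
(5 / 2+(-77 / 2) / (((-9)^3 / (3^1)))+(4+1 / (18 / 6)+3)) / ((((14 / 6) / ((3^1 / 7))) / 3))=2428 / 441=5.51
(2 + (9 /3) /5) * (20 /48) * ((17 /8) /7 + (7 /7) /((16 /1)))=533 /1344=0.40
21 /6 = 7 /2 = 3.50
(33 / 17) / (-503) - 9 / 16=-77487 / 136816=-0.57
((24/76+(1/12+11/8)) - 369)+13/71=-11883377/32376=-367.04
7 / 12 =0.58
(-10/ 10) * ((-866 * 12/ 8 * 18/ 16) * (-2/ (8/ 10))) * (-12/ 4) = 175365/ 16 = 10960.31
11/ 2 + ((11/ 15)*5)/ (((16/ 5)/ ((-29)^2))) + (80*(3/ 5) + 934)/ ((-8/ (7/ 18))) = 132683/ 144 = 921.41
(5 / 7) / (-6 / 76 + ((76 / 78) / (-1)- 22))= -1482 / 47831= -0.03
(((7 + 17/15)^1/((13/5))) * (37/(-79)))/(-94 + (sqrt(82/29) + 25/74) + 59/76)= 35693750816 * sqrt(2378)/6093643734002877 + 32049294462680/2031214578000959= 0.02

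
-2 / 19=-0.11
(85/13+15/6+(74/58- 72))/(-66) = 46511/49764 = 0.93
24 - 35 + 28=17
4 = 4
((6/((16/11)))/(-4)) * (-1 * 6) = 99/16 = 6.19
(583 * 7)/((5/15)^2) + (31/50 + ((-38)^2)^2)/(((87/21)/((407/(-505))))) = -270132901269/732250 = -368908.02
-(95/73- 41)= 2898/73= 39.70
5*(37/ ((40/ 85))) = 3145/ 8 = 393.12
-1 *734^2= -538756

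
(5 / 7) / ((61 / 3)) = 15 / 427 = 0.04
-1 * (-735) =735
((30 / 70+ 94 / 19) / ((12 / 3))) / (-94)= -715 / 50008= -0.01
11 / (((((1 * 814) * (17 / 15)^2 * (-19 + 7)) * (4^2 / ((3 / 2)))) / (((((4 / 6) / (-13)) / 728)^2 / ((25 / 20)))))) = -5 / 15323889538048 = -0.00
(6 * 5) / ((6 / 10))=50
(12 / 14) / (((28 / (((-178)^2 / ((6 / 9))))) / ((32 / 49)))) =2281248 / 2401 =950.12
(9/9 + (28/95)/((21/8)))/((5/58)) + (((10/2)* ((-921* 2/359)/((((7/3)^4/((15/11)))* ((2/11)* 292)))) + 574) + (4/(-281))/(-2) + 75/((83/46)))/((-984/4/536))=-113890699728052288589/85741801100348925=-1328.30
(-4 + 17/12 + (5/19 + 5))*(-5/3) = -3055/684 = -4.47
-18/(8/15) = -135/4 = -33.75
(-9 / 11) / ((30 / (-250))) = 75 / 11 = 6.82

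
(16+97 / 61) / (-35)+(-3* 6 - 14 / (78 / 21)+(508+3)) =13564651 / 27755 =488.73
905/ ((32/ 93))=84165/ 32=2630.16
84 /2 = 42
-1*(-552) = 552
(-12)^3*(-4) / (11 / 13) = 89856 / 11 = 8168.73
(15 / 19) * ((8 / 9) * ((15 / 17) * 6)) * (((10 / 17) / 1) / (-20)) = -600 / 5491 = -0.11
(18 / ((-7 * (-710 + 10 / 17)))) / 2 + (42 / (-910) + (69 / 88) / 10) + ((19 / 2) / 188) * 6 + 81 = 4102194559 / 50434384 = 81.34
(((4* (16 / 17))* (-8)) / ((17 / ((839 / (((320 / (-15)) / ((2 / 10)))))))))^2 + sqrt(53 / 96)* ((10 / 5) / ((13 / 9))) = 3* sqrt(318) / 52 + 405458496 / 2088025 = 195.21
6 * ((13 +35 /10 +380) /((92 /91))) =2353.14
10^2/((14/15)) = 750/7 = 107.14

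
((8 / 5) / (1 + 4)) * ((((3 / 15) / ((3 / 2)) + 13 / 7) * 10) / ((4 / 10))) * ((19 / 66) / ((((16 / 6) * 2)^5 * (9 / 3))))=3249 / 9175040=0.00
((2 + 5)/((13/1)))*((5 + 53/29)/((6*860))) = 231/324220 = 0.00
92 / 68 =23 / 17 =1.35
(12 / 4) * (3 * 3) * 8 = 216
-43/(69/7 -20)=301/71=4.24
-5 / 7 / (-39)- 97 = -96.98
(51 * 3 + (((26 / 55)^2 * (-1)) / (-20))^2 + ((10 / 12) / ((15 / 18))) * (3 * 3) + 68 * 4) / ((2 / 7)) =694990168677 / 457531250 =1519.00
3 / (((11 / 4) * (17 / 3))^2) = 432 / 34969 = 0.01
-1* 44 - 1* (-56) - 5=7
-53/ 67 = -0.79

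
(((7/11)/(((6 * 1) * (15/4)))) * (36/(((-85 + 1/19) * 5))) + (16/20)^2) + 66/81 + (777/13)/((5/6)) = 380003636/5193045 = 73.18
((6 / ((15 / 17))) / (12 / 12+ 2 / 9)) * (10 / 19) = 612 / 209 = 2.93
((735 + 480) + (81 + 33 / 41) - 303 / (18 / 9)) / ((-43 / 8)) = -375660 / 1763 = -213.08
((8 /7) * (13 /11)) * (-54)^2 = 303264 /77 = 3938.49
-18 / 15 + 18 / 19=-24 / 95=-0.25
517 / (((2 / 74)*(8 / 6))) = 57387 / 4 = 14346.75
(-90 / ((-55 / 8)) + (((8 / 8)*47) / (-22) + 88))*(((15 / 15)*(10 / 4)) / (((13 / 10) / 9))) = 489825 / 286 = 1712.67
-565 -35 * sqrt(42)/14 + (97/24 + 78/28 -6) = -94781/168 -5 * sqrt(42)/2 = -580.37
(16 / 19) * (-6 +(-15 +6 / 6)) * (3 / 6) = -160 / 19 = -8.42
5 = 5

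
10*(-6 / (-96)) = 0.62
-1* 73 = -73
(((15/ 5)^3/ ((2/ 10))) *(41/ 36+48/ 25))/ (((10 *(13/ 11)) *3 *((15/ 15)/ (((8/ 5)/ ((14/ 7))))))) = 9.32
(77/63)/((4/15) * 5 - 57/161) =161/129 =1.25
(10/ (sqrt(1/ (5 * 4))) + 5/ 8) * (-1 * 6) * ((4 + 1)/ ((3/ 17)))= -3400 * sqrt(5) - 425/ 4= -7708.88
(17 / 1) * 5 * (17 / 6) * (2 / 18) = 1445 / 54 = 26.76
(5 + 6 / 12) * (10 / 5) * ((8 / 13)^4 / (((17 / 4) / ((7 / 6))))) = 630784 / 1456611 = 0.43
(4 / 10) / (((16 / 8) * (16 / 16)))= 1 / 5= 0.20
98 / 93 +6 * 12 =6794 / 93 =73.05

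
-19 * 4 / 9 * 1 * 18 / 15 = -152 / 15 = -10.13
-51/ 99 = -17/ 33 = -0.52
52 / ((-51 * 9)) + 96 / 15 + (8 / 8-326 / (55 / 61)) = -8943721 / 25245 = -354.28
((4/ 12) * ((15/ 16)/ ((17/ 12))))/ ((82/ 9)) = 135/ 5576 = 0.02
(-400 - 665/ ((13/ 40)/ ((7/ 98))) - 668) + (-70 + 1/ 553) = -9231769/ 7189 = -1284.15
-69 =-69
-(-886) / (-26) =-443 / 13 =-34.08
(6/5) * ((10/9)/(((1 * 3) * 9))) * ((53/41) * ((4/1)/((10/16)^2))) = 54272/83025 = 0.65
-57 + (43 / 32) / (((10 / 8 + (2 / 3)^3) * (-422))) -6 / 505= -16232721777 / 284714960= -57.01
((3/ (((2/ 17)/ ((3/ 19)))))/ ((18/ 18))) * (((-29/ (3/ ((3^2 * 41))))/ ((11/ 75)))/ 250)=-1637253/ 4180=-391.69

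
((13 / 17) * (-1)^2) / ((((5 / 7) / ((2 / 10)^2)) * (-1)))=-91 / 2125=-0.04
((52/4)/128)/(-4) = -0.03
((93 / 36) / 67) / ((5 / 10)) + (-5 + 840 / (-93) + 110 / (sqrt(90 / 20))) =-173909 / 12462 + 110 *sqrt(2) / 3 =37.90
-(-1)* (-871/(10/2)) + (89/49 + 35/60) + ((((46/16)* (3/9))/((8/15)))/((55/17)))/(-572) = -50849009881/295975680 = -171.80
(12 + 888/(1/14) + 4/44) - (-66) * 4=12708.09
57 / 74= 0.77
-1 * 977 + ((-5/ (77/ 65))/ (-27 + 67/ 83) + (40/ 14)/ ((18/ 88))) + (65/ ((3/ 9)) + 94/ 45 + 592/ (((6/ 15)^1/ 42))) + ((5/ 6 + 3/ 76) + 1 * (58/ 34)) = 99590922884219/ 1622086620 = 61396.80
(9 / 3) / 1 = 3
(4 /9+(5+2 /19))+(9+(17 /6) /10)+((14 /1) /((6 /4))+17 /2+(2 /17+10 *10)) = 7720063 /58140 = 132.78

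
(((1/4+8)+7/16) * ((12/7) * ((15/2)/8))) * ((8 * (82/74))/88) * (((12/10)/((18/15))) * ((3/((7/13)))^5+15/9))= 2893203835815/383065144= 7552.77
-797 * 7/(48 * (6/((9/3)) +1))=-5579/144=-38.74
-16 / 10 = -8 / 5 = -1.60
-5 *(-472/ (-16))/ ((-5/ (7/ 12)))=413/ 24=17.21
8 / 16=1 / 2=0.50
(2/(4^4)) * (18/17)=9/1088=0.01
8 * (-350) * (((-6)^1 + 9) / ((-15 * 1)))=560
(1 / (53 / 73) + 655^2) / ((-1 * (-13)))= 33002.03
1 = 1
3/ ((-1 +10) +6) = 1/ 5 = 0.20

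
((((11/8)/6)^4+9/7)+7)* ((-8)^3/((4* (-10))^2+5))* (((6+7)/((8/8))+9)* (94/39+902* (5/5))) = -52608.70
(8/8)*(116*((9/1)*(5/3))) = 1740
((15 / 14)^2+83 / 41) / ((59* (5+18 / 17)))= 433381 / 48834772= 0.01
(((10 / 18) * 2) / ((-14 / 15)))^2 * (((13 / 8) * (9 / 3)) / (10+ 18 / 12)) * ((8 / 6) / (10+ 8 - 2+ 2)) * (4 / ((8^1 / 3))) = 8125 / 121716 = 0.07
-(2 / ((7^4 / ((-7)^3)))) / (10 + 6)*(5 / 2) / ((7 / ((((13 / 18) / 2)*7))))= 65 / 4032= 0.02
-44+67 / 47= -42.57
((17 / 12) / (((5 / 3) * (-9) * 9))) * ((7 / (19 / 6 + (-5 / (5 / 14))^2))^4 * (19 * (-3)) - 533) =18477696200296549 / 3303593749012500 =5.59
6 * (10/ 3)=20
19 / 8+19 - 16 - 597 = -4733 / 8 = -591.62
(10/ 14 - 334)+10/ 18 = -20962/ 63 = -332.73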